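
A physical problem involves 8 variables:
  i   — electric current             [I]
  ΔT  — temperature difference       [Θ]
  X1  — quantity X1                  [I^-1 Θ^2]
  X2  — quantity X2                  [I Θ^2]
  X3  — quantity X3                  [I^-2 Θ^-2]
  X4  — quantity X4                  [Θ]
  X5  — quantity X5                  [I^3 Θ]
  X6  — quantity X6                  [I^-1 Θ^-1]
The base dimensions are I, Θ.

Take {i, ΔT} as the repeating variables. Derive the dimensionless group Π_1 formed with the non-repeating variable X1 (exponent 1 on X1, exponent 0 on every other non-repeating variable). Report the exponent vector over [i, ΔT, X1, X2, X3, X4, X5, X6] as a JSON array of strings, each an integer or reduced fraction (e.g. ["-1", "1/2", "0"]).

["1", "-2", "1", "0", "0", "0", "0", "0"]

Exponent matrix [I,Θ] × [i,ΔT,X1,X2,X3,X4,X5,X6]:
  I: [ 1  0 -1  1 -2  0  3 -1]
  Θ: [ 0  1  2  2 -2  1  1 -1]
RREF → pivots at {i,ΔT} ⇒ r = 2
Repeat: i,ΔT; free: X1,X2,X3,X4,X5,X6
RREF:
  r0: [   1    0   -1    1   -2    0    3   -1]
  r1: [   0    1    2    2   -2    1    1   -1]
Fix exponent of X1 at 1, X2 at 0, X3 at 0, X4 at 0, X5 at 0, X6 at 0; solve each RREF row for its pivot's exponent:
  r0: exp(i) + (-1)·1 = 0 ⇒ exp(i) = 1
  r1: exp(ΔT) + (2)·1 = 0 ⇒ exp(ΔT) = -2
Π_1 = i · ΔT^-2 · X1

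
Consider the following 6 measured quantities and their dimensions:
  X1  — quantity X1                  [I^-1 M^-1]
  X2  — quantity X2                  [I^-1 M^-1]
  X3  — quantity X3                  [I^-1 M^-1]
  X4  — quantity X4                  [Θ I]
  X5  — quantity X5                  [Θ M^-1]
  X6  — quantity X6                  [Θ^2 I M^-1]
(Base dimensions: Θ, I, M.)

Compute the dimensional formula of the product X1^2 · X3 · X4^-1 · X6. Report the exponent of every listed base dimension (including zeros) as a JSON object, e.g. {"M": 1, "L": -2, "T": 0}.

Exponent matrix [Θ,I,M] × [X1,X2,X3,X4,X5,X6]:
  Θ: [ 0  0  0  1  1  2]
  I: [-1 -1 -1  1  0  1]
  M: [-1 -1 -1  0 -1 -1]
  [Θ]: (2)·0+(1)·0+(-1)·1+(1)·2 = 1
  [I]: (2)·-1+(1)·-1+(-1)·1+(1)·1 = -3
  [M]: (2)·-1+(1)·-1+(-1)·0+(1)·-1 = -4
⇒ Θ I^-3 M^-4

{"Θ": 1, "I": -3, "M": -4}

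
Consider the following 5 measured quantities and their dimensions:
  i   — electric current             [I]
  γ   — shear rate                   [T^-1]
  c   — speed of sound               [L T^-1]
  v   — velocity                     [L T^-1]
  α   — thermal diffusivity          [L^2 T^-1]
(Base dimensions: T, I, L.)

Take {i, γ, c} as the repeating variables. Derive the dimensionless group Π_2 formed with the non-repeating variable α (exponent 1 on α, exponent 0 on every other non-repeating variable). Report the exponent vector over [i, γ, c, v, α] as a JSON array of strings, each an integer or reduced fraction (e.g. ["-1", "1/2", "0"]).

["0", "1", "-2", "0", "1"]

Exponent matrix [T,I,L] × [i,γ,c,v,α]:
  T: [ 0 -1 -1 -1 -1]
  I: [ 1  0  0  0  0]
  L: [ 0  0  1  1  2]
Echelon form has 3 nonzero rows (pivots: i,γ,c)
Repeat: i,γ,c; free: v,α
RREF:
  r0: [   1    0    0    0    0]
  r1: [   0    1    0    0   -1]
  r2: [   0    0    1    1    2]
Fix exponent of α at 1, v at 0; solve each RREF row for its pivot's exponent:
  r0: exp(i) + (0)·1 = 0 ⇒ exp(i) = 0
  r1: exp(γ) + (-1)·1 = 0 ⇒ exp(γ) = 1
  r2: exp(c) + (2)·1 = 0 ⇒ exp(c) = -2
Π_2 = γ · c^-2 · α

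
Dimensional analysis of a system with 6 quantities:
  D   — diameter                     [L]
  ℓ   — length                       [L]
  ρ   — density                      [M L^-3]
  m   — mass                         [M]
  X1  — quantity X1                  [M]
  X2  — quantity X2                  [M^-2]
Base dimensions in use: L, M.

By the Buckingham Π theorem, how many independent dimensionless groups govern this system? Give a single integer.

4

Write exponents as rows L,M / cols D,ℓ,ρ,m,X1,X2:
  L: [ 1  1 -3  0  0  0]
  M: [ 0  0  1  1  1 -2]
Row reduction gives pivot columns D,ρ; rank = 2
Π count = n − r = 6 − 2 = 4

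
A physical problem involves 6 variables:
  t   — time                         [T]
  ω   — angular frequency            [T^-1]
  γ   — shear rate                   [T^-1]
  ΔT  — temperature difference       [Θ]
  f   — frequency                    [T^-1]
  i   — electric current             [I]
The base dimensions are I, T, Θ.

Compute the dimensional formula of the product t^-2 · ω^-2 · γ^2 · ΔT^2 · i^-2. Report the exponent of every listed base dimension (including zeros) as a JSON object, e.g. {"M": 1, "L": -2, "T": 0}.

{"I": -2, "T": -2, "Θ": 2}

Write exponents as rows I,T,Θ / cols t,ω,γ,ΔT,f,i:
  I: [ 0  0  0  0  0  1]
  T: [ 1 -1 -1  0 -1  0]
  Θ: [ 0  0  0  1  0  0]
  [I]: (-2)·0+(-2)·0+(2)·0+(2)·0+(-2)·1 = -2
  [T]: (-2)·1+(-2)·-1+(2)·-1+(2)·0+(-2)·0 = -2
  [Θ]: (-2)·0+(-2)·0+(2)·0+(2)·1+(-2)·0 = 2
⇒ I^-2 T^-2 Θ^2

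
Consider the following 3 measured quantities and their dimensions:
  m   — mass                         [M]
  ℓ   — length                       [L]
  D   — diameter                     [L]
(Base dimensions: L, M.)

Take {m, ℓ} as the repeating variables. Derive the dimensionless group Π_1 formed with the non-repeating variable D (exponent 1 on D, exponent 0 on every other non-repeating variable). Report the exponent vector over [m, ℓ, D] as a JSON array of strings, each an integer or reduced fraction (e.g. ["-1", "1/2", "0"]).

Write exponents as rows L,M / cols m,ℓ,D:
  L: [ 0  1  1]
  M: [ 1  0  0]
Row reduction gives pivot columns m,ℓ; rank = 2
Repeat: m,ℓ; free: D
RREF:
  r0: [   1    0    0]
  r1: [   0    1    1]
Fix exponent of D at 1; solve each RREF row for its pivot's exponent:
  r0: exp(m) + (0)·1 = 0 ⇒ exp(m) = 0
  r1: exp(ℓ) + (1)·1 = 0 ⇒ exp(ℓ) = -1
Π_1 = ℓ^-1 · D

["0", "-1", "1"]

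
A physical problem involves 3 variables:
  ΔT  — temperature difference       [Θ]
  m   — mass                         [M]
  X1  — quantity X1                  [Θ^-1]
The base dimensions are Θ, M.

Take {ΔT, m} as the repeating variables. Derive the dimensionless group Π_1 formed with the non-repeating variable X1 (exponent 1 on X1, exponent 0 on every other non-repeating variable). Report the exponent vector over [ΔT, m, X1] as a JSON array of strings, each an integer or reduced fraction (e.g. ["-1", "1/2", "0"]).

Dimensional matrix (Θ×M by ΔT×m×X1):
  Θ: [ 1  0 -1]
  M: [ 0  1  0]
RREF → pivots at {ΔT,m} ⇒ r = 2
Pivot set = {ΔT,m}, free = {X1}
RREF:
  r0: [   1    0   -1]
  r1: [   0    1    0]
Fix exponent of X1 at 1; solve each RREF row for its pivot's exponent:
  r0: exp(ΔT) + (-1)·1 = 0 ⇒ exp(ΔT) = 1
  r1: exp(m) + (0)·1 = 0 ⇒ exp(m) = 0
Π_1 = ΔT · X1

["1", "0", "1"]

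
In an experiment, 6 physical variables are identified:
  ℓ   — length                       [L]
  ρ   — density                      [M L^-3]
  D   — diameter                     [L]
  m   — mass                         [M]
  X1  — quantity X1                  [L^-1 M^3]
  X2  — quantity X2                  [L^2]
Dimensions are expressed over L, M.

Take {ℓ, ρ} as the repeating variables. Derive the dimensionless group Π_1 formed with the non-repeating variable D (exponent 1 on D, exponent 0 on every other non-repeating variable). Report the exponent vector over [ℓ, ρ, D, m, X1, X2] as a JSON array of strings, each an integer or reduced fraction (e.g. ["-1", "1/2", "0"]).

["-1", "0", "1", "0", "0", "0"]

Dimensional matrix (L×M by ℓ×ρ×D×m×X1×X2):
  L: [ 1 -3  1  0 -1  2]
  M: [ 0  1  0  1  3  0]
Row reduction gives pivot columns ℓ,ρ; rank = 2
Pivot set = {ℓ,ρ}, free = {D,m,X1,X2}
RREF:
  r0: [   1    0    1    3    8    2]
  r1: [   0    1    0    1    3    0]
Fix exponent of D at 1, m at 0, X1 at 0, X2 at 0; solve each RREF row for its pivot's exponent:
  r0: exp(ℓ) + (1)·1 = 0 ⇒ exp(ℓ) = -1
  r1: exp(ρ) + (0)·1 = 0 ⇒ exp(ρ) = 0
Π_1 = ℓ^-1 · D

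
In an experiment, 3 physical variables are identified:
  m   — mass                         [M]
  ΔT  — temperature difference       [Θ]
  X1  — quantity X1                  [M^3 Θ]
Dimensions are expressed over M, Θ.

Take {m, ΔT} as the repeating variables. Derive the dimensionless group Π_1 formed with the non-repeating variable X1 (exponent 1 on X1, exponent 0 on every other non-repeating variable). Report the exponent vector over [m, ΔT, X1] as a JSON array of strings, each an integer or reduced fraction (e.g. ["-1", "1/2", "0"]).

["-3", "-1", "1"]

Dimensional matrix (M×Θ by m×ΔT×X1):
  M: [ 1  0  3]
  Θ: [ 0  1  1]
RREF → pivots at {m,ΔT} ⇒ r = 2
Repeat: m,ΔT; free: X1
RREF:
  r0: [   1    0    3]
  r1: [   0    1    1]
Fix exponent of X1 at 1; solve each RREF row for its pivot's exponent:
  r0: exp(m) + (3)·1 = 0 ⇒ exp(m) = -3
  r1: exp(ΔT) + (1)·1 = 0 ⇒ exp(ΔT) = -1
Π_1 = m^-3 · ΔT^-1 · X1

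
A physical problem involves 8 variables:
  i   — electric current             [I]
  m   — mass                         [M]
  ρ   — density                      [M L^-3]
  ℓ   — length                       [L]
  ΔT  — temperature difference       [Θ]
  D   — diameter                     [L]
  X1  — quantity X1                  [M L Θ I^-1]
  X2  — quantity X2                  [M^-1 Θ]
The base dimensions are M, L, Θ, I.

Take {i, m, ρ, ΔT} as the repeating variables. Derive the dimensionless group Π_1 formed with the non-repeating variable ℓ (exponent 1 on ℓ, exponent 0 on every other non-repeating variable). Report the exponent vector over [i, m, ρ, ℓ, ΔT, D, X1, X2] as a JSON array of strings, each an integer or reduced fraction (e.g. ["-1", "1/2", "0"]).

Exponent matrix [M,L,Θ,I] × [i,m,ρ,ℓ,ΔT,D,X1,X2]:
  M: [ 0  1  1  0  0  0  1 -1]
  L: [ 0  0 -3  1  0  1  1  0]
  Θ: [ 0  0  0  0  1  0  1  1]
  I: [ 1  0  0  0  0  0 -1  0]
Echelon form has 4 nonzero rows (pivots: i,m,ρ,ΔT)
Pivot set = {i,m,ρ,ΔT}, free = {ℓ,D,X1,X2}
RREF:
  r0: [   1    0    0    0    0    0   -1    0]
  r1: [   0    1    0  1/3    0  1/3  4/3   -1]
  r2: [   0    0    1 -1/3    0 -1/3 -1/3    0]
  r3: [   0    0    0    0    1    0    1    1]
Fix exponent of ℓ at 1, D at 0, X1 at 0, X2 at 0; solve each RREF row for its pivot's exponent:
  r0: exp(i) + (0)·1 = 0 ⇒ exp(i) = 0
  r1: exp(m) + (1/3)·1 = 0 ⇒ exp(m) = -1/3
  r2: exp(ρ) + (-1/3)·1 = 0 ⇒ exp(ρ) = 1/3
  r3: exp(ΔT) + (0)·1 = 0 ⇒ exp(ΔT) = 0
Π_1 = m^(-1/3) · ρ^(1/3) · ℓ

["0", "-1/3", "1/3", "1", "0", "0", "0", "0"]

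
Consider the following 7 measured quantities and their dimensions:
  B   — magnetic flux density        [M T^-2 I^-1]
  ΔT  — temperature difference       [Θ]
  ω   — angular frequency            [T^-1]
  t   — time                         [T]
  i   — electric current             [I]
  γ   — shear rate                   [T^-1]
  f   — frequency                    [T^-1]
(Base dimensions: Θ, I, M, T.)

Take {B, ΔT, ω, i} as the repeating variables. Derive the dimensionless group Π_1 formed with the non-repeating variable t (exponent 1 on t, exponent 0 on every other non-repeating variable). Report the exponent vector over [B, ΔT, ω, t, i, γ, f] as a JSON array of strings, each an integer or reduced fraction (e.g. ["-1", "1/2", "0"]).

["0", "0", "1", "1", "0", "0", "0"]

Write exponents as rows Θ,I,M,T / cols B,ΔT,ω,t,i,γ,f:
  Θ: [ 0  1  0  0  0  0  0]
  I: [-1  0  0  0  1  0  0]
  M: [ 1  0  0  0  0  0  0]
  T: [-2  0 -1  1  0 -1 -1]
RREF → pivots at {B,ΔT,ω,i} ⇒ r = 4
Pivot set = {B,ΔT,ω,i}, free = {t,γ,f}
RREF:
  r0: [   1    0    0    0    0    0    0]
  r1: [   0    1    0    0    0    0    0]
  r2: [   0    0    1   -1    0    1    1]
  r3: [   0    0    0    0    1    0    0]
Fix exponent of t at 1, γ at 0, f at 0; solve each RREF row for its pivot's exponent:
  r0: exp(B) + (0)·1 = 0 ⇒ exp(B) = 0
  r1: exp(ΔT) + (0)·1 = 0 ⇒ exp(ΔT) = 0
  r2: exp(ω) + (-1)·1 = 0 ⇒ exp(ω) = 1
  r3: exp(i) + (0)·1 = 0 ⇒ exp(i) = 0
Π_1 = ω · t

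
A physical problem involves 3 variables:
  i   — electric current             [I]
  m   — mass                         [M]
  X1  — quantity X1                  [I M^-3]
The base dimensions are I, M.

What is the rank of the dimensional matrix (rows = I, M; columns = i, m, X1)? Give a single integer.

2

Write exponents as rows I,M / cols i,m,X1:
  I: [ 1  0  1]
  M: [ 0  1 -3]
Echelon form has 2 nonzero rows (pivots: i,m)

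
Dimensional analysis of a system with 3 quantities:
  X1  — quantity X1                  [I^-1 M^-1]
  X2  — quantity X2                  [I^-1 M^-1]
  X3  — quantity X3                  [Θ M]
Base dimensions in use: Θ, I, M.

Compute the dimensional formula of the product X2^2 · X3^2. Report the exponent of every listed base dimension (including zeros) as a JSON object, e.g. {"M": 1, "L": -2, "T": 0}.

{"Θ": 2, "I": -2, "M": 0}

Write exponents as rows Θ,I,M / cols X1,X2,X3:
  Θ: [ 0  0  1]
  I: [-1 -1  0]
  M: [-1 -1  1]
  [Θ]: (2)·0+(2)·1 = 2
  [I]: (2)·-1+(2)·0 = -2
  [M]: (2)·-1+(2)·1 = 0
⇒ Θ^2 I^-2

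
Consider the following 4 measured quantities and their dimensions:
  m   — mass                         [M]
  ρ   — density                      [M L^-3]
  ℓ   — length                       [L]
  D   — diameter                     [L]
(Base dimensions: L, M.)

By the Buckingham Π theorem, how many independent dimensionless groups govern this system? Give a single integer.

2

Dimensional matrix (L×M by m×ρ×ℓ×D):
  L: [ 0 -3  1  1]
  M: [ 1  1  0  0]
Echelon form has 2 nonzero rows (pivots: m,ρ)
n=4, r=2 ⇒ 2 dimensionless groups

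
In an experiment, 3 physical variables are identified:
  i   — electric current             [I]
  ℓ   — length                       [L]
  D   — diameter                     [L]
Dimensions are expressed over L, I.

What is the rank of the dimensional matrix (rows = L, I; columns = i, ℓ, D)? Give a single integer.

Write exponents as rows L,I / cols i,ℓ,D:
  L: [ 0  1  1]
  I: [ 1  0  0]
RREF → pivots at {i,ℓ} ⇒ r = 2

2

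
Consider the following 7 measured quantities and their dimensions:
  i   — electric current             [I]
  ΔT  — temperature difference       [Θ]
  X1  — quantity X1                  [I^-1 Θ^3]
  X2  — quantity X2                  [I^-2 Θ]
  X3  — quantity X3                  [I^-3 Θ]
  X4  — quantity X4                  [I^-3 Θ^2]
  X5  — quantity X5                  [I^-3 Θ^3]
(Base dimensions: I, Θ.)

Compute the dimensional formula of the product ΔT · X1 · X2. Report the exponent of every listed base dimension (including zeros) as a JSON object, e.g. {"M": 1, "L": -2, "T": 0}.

{"I": -3, "Θ": 5}

Dimensional matrix (I×Θ by i×ΔT×X1×X2×X3×X4×X5):
  I: [ 1  0 -1 -2 -3 -3 -3]
  Θ: [ 0  1  3  1  1  2  3]
  [I]: (1)·0+(1)·-1+(1)·-2 = -3
  [Θ]: (1)·1+(1)·3+(1)·1 = 5
⇒ I^-3 Θ^5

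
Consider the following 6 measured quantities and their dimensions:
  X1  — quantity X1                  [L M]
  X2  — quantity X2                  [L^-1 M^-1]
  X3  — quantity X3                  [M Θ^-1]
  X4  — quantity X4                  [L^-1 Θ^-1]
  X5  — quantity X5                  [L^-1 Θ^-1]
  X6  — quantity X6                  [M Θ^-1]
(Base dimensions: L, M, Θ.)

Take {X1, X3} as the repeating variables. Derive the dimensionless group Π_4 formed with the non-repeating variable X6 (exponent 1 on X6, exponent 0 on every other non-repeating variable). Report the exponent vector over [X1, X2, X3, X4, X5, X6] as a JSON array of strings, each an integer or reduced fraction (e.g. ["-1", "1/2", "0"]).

["0", "0", "-1", "0", "0", "1"]

Dimensional matrix (L×M×Θ by X1×X2×X3×X4×X5×X6):
  L: [ 1 -1  0 -1 -1  0]
  M: [ 1 -1  1  0  0  1]
  Θ: [ 0  0 -1 -1 -1 -1]
Row reduction gives pivot columns X1,X3; rank = 2
Repeat: X1,X3; free: X2,X4,X5,X6
RREF:
  r0: [   1   -1    0   -1   -1    0]
  r1: [   0    0    1    1    1    1]
  r2: [   0    0    0    0    0    0]
Fix exponent of X6 at 1, X2 at 0, X4 at 0, X5 at 0; solve each RREF row for its pivot's exponent:
  r0: exp(X1) + (0)·1 = 0 ⇒ exp(X1) = 0
  r1: exp(X3) + (1)·1 = 0 ⇒ exp(X3) = -1
Π_4 = X3^-1 · X6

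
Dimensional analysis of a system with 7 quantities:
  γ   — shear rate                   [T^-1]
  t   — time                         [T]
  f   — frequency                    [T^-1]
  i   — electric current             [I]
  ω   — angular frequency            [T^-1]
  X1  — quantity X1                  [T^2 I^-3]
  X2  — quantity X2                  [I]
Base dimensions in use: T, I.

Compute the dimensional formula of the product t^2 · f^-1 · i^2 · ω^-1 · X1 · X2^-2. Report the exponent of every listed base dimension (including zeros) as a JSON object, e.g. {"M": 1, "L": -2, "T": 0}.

Write exponents as rows T,I / cols γ,t,f,i,ω,X1,X2:
  T: [-1  1 -1  0 -1  2  0]
  I: [ 0  0  0  1  0 -3  1]
  [T]: (2)·1+(-1)·-1+(2)·0+(-1)·-1+(1)·2+(-2)·0 = 6
  [I]: (2)·0+(-1)·0+(2)·1+(-1)·0+(1)·-3+(-2)·1 = -3
⇒ T^6 I^-3

{"T": 6, "I": -3}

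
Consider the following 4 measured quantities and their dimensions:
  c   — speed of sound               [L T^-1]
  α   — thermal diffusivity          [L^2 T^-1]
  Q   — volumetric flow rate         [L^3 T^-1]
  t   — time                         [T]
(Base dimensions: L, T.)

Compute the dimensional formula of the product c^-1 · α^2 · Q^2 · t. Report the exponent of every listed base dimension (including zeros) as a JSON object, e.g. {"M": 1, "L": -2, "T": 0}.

{"L": 9, "T": -2}

Exponent matrix [L,T] × [c,α,Q,t]:
  L: [ 1  2  3  0]
  T: [-1 -1 -1  1]
  [L]: (-1)·1+(2)·2+(2)·3+(1)·0 = 9
  [T]: (-1)·-1+(2)·-1+(2)·-1+(1)·1 = -2
⇒ L^9 T^-2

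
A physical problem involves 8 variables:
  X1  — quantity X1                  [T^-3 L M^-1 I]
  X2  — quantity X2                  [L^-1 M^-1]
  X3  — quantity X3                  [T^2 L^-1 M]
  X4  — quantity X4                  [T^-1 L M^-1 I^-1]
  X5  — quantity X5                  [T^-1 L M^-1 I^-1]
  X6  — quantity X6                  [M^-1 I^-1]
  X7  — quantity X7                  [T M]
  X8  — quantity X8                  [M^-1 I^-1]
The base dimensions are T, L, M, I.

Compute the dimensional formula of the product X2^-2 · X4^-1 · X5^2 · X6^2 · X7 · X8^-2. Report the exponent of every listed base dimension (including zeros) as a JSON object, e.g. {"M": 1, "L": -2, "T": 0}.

Exponent matrix [T,L,M,I] × [X1,X2,X3,X4,X5,X6,X7,X8]:
  T: [-3  0  2 -1 -1  0  1  0]
  L: [ 1 -1 -1  1  1  0  0  0]
  M: [-1 -1  1 -1 -1 -1  1 -1]
  I: [ 1  0  0 -1 -1 -1  0 -1]
  [T]: (-2)·0+(-1)·-1+(2)·-1+(2)·0+(1)·1+(-2)·0 = 0
  [L]: (-2)·-1+(-1)·1+(2)·1+(2)·0+(1)·0+(-2)·0 = 3
  [M]: (-2)·-1+(-1)·-1+(2)·-1+(2)·-1+(1)·1+(-2)·-1 = 2
  [I]: (-2)·0+(-1)·-1+(2)·-1+(2)·-1+(1)·0+(-2)·-1 = -1
⇒ L^3 M^2 I^-1

{"T": 0, "L": 3, "M": 2, "I": -1}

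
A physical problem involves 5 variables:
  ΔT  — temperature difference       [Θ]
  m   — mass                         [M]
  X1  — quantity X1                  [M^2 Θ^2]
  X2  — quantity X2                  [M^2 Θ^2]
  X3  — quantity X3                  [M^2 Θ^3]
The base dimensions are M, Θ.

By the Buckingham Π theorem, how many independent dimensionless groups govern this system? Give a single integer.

Dimensional matrix (M×Θ by ΔT×m×X1×X2×X3):
  M: [ 0  1  2  2  2]
  Θ: [ 1  0  2  2  3]
Row reduction gives pivot columns ΔT,m; rank = 2
Π count = n − r = 5 − 2 = 3

3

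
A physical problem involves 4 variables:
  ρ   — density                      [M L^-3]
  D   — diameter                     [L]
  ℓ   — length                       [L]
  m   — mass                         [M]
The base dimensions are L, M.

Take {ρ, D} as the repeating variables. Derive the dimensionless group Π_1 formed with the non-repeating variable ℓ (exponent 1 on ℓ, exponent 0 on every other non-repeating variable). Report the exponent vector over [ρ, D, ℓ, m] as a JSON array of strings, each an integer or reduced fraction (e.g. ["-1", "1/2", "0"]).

Dimensional matrix (L×M by ρ×D×ℓ×m):
  L: [-3  1  1  0]
  M: [ 1  0  0  1]
Echelon form has 2 nonzero rows (pivots: ρ,D)
Repeat: ρ,D; free: ℓ,m
RREF:
  r0: [   1    0    0    1]
  r1: [   0    1    1    3]
Fix exponent of ℓ at 1, m at 0; solve each RREF row for its pivot's exponent:
  r0: exp(ρ) + (0)·1 = 0 ⇒ exp(ρ) = 0
  r1: exp(D) + (1)·1 = 0 ⇒ exp(D) = -1
Π_1 = D^-1 · ℓ

["0", "-1", "1", "0"]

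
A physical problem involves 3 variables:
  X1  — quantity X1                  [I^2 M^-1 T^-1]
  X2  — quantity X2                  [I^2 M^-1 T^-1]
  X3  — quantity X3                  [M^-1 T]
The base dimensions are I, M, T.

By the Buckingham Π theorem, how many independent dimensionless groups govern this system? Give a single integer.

Dimensional matrix (I×M×T by X1×X2×X3):
  I: [ 2  2  0]
  M: [-1 -1 -1]
  T: [-1 -1  1]
Row reduction gives pivot columns X1,X3; rank = 2
Π count = n − r = 3 − 2 = 1

1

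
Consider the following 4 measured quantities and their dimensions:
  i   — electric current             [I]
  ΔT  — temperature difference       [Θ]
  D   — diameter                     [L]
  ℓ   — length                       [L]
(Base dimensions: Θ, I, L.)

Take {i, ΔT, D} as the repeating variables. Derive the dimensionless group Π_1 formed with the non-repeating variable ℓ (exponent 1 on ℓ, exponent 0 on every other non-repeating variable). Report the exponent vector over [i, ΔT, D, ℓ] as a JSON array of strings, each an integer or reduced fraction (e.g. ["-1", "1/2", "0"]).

["0", "0", "-1", "1"]

Exponent matrix [Θ,I,L] × [i,ΔT,D,ℓ]:
  Θ: [ 0  1  0  0]
  I: [ 1  0  0  0]
  L: [ 0  0  1  1]
RREF → pivots at {i,ΔT,D} ⇒ r = 3
Pivot set = {i,ΔT,D}, free = {ℓ}
RREF:
  r0: [   1    0    0    0]
  r1: [   0    1    0    0]
  r2: [   0    0    1    1]
Fix exponent of ℓ at 1; solve each RREF row for its pivot's exponent:
  r0: exp(i) + (0)·1 = 0 ⇒ exp(i) = 0
  r1: exp(ΔT) + (0)·1 = 0 ⇒ exp(ΔT) = 0
  r2: exp(D) + (1)·1 = 0 ⇒ exp(D) = -1
Π_1 = D^-1 · ℓ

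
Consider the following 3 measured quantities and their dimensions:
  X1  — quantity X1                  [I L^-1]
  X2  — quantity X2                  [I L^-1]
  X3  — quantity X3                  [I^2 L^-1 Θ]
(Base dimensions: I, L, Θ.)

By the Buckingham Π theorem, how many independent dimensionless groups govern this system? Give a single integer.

Dimensional matrix (I×L×Θ by X1×X2×X3):
  I: [ 1  1  2]
  L: [-1 -1 -1]
  Θ: [ 0  0  1]
Row reduction gives pivot columns X1,X3; rank = 2
Π count = n − r = 3 − 2 = 1

1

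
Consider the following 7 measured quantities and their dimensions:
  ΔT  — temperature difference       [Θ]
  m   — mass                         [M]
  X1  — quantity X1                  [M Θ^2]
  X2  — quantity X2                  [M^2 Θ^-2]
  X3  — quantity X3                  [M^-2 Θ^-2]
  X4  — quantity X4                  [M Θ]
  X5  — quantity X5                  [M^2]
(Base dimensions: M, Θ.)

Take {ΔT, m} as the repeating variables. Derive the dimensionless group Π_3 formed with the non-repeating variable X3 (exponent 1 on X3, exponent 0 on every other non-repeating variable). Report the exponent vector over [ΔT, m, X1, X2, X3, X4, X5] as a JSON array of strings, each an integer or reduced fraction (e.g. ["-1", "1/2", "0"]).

["2", "2", "0", "0", "1", "0", "0"]

Dimensional matrix (M×Θ by ΔT×m×X1×X2×X3×X4×X5):
  M: [ 0  1  1  2 -2  1  2]
  Θ: [ 1  0  2 -2 -2  1  0]
Row reduction gives pivot columns ΔT,m; rank = 2
Repeat: ΔT,m; free: X1,X2,X3,X4,X5
RREF:
  r0: [   1    0    2   -2   -2    1    0]
  r1: [   0    1    1    2   -2    1    2]
Fix exponent of X3 at 1, X1 at 0, X2 at 0, X4 at 0, X5 at 0; solve each RREF row for its pivot's exponent:
  r0: exp(ΔT) + (-2)·1 = 0 ⇒ exp(ΔT) = 2
  r1: exp(m) + (-2)·1 = 0 ⇒ exp(m) = 2
Π_3 = ΔT^2 · m^2 · X3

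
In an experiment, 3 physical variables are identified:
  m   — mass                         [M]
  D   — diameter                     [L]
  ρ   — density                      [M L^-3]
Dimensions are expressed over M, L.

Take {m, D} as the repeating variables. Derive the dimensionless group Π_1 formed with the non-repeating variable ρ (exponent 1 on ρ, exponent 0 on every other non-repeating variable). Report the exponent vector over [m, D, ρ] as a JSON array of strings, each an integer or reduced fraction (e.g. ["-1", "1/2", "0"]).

Exponent matrix [M,L] × [m,D,ρ]:
  M: [ 1  0  1]
  L: [ 0  1 -3]
Echelon form has 2 nonzero rows (pivots: m,D)
Pivot set = {m,D}, free = {ρ}
RREF:
  r0: [   1    0    1]
  r1: [   0    1   -3]
Fix exponent of ρ at 1; solve each RREF row for its pivot's exponent:
  r0: exp(m) + (1)·1 = 0 ⇒ exp(m) = -1
  r1: exp(D) + (-3)·1 = 0 ⇒ exp(D) = 3
Π_1 = m^-1 · D^3 · ρ

["-1", "3", "1"]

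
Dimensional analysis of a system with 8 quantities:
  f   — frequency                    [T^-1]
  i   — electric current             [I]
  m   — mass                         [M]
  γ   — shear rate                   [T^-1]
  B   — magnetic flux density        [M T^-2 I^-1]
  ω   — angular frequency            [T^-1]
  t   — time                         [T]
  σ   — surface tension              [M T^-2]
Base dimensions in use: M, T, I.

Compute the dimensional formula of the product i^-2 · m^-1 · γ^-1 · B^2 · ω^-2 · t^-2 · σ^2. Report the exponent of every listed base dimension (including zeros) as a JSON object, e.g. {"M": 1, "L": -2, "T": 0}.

Dimensional matrix (M×T×I by f×i×m×γ×B×ω×t×σ):
  M: [ 0  0  1  0  1  0  0  1]
  T: [-1  0  0 -1 -2 -1  1 -2]
  I: [ 0  1  0  0 -1  0  0  0]
  [M]: (-2)·0+(-1)·1+(-1)·0+(2)·1+(-2)·0+(-2)·0+(2)·1 = 3
  [T]: (-2)·0+(-1)·0+(-1)·-1+(2)·-2+(-2)·-1+(-2)·1+(2)·-2 = -7
  [I]: (-2)·1+(-1)·0+(-1)·0+(2)·-1+(-2)·0+(-2)·0+(2)·0 = -4
⇒ M^3 T^-7 I^-4

{"M": 3, "T": -7, "I": -4}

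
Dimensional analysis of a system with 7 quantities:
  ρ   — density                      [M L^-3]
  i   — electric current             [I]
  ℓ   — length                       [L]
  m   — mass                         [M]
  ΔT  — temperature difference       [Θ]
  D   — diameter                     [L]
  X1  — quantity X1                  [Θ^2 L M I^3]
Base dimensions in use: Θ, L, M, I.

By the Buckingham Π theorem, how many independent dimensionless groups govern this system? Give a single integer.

Write exponents as rows Θ,L,M,I / cols ρ,i,ℓ,m,ΔT,D,X1:
  Θ: [ 0  0  0  0  1  0  2]
  L: [-3  0  1  0  0  1  1]
  M: [ 1  0  0  1  0  0  1]
  I: [ 0  1  0  0  0  0  3]
Echelon form has 4 nonzero rows (pivots: ρ,i,ℓ,ΔT)
n=7, r=4 ⇒ 3 dimensionless groups

3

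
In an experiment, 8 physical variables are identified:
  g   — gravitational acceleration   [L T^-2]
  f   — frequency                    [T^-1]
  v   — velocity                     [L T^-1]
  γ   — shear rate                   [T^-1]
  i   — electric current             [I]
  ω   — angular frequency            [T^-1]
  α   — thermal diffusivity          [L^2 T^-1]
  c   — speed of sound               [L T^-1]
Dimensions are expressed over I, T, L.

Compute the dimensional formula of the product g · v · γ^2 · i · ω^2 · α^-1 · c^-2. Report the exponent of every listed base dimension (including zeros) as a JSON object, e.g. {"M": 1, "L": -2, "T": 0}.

Exponent matrix [I,T,L] × [g,f,v,γ,i,ω,α,c]:
  I: [ 0  0  0  0  1  0  0  0]
  T: [-2 -1 -1 -1  0 -1 -1 -1]
  L: [ 1  0  1  0  0  0  2  1]
  [I]: (1)·0+(1)·0+(2)·0+(1)·1+(2)·0+(-1)·0+(-2)·0 = 1
  [T]: (1)·-2+(1)·-1+(2)·-1+(1)·0+(2)·-1+(-1)·-1+(-2)·-1 = -4
  [L]: (1)·1+(1)·1+(2)·0+(1)·0+(2)·0+(-1)·2+(-2)·1 = -2
⇒ I T^-4 L^-2

{"I": 1, "T": -4, "L": -2}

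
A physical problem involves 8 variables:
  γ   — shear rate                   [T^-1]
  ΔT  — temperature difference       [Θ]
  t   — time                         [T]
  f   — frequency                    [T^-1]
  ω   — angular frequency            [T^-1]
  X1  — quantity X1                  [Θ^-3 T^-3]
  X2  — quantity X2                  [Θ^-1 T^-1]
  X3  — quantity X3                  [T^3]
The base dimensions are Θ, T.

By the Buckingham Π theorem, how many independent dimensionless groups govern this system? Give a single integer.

6

Exponent matrix [Θ,T] × [γ,ΔT,t,f,ω,X1,X2,X3]:
  Θ: [ 0  1  0  0  0 -3 -1  0]
  T: [-1  0  1 -1 -1 -3 -1  3]
Echelon form has 2 nonzero rows (pivots: γ,ΔT)
8 vars − rank 2 = 6 Π groups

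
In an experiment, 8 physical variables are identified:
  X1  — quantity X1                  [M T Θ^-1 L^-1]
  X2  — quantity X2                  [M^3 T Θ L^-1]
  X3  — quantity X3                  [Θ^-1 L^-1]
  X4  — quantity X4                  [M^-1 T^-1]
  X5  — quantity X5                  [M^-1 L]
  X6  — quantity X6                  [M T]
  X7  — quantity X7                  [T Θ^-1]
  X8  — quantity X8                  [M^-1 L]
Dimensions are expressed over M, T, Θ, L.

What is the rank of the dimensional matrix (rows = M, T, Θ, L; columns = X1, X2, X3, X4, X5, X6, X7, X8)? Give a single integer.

Write exponents as rows M,T,Θ,L / cols X1,X2,X3,X4,X5,X6,X7,X8:
  M: [ 1  3  0 -1 -1  1  0 -1]
  T: [ 1  1  0 -1  0  1  1  0]
  Θ: [-1  1 -1  0  0  0 -1  0]
  L: [-1 -1 -1  0  1  0  0  1]
Row reduction gives pivot columns X1,X2,X3; rank = 3

3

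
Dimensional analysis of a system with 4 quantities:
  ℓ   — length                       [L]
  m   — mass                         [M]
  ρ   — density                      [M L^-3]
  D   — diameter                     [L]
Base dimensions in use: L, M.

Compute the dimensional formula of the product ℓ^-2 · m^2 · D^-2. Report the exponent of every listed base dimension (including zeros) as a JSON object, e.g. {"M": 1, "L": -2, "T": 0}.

{"L": -4, "M": 2}

Exponent matrix [L,M] × [ℓ,m,ρ,D]:
  L: [ 1  0 -3  1]
  M: [ 0  1  1  0]
  [L]: (-2)·1+(2)·0+(-2)·1 = -4
  [M]: (-2)·0+(2)·1+(-2)·0 = 2
⇒ L^-4 M^2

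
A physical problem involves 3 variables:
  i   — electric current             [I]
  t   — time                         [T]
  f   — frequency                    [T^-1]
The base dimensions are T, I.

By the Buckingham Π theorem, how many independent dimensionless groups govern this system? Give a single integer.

Write exponents as rows T,I / cols i,t,f:
  T: [ 0  1 -1]
  I: [ 1  0  0]
RREF → pivots at {i,t} ⇒ r = 2
Π count = n − r = 3 − 2 = 1

1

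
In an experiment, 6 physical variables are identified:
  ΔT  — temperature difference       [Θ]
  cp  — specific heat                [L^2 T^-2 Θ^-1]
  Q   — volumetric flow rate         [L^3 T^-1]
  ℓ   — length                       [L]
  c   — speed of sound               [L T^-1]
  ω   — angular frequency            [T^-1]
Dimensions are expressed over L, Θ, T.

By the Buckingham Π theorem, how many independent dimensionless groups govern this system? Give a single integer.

Exponent matrix [L,Θ,T] × [ΔT,cp,Q,ℓ,c,ω]:
  L: [ 0  2  3  1  1  0]
  Θ: [ 1 -1  0  0  0  0]
  T: [ 0 -2 -1  0 -1 -1]
RREF → pivots at {ΔT,cp,Q} ⇒ r = 3
n=6, r=3 ⇒ 3 dimensionless groups

3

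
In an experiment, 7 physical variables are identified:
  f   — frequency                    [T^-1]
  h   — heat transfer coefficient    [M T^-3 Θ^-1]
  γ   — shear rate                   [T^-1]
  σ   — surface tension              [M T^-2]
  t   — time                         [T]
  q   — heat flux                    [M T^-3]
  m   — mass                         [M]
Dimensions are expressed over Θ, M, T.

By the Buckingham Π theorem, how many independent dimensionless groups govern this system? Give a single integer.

4

Write exponents as rows Θ,M,T / cols f,h,γ,σ,t,q,m:
  Θ: [ 0 -1  0  0  0  0  0]
  M: [ 0  1  0  1  0  1  1]
  T: [-1 -3 -1 -2  1 -3  0]
RREF → pivots at {f,h,σ} ⇒ r = 3
7 vars − rank 3 = 4 Π groups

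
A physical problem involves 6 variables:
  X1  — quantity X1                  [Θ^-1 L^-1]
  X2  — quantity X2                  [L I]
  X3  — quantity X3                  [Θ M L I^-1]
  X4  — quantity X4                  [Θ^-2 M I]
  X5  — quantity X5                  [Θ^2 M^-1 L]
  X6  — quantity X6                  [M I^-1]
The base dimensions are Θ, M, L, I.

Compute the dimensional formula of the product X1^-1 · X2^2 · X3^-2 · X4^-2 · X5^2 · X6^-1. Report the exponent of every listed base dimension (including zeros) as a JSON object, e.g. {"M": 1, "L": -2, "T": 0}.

Dimensional matrix (Θ×M×L×I by X1×X2×X3×X4×X5×X6):
  Θ: [-1  0  1 -2  2  0]
  M: [ 0  0  1  1 -1  1]
  L: [-1  1  1  0  1  0]
  I: [ 0  1 -1  1  0 -1]
  [Θ]: (-1)·-1+(2)·0+(-2)·1+(-2)·-2+(2)·2+(-1)·0 = 7
  [M]: (-1)·0+(2)·0+(-2)·1+(-2)·1+(2)·-1+(-1)·1 = -7
  [L]: (-1)·-1+(2)·1+(-2)·1+(-2)·0+(2)·1+(-1)·0 = 3
  [I]: (-1)·0+(2)·1+(-2)·-1+(-2)·1+(2)·0+(-1)·-1 = 3
⇒ Θ^7 M^-7 L^3 I^3

{"Θ": 7, "M": -7, "L": 3, "I": 3}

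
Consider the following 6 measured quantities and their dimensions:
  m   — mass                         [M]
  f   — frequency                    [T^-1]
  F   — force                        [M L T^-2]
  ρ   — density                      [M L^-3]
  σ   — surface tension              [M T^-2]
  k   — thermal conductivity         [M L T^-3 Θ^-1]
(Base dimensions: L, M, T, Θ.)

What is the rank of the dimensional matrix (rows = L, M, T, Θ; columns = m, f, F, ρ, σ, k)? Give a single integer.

Write exponents as rows L,M,T,Θ / cols m,f,F,ρ,σ,k:
  L: [ 0  0  1 -3  0  1]
  M: [ 1  0  1  1  1  1]
  T: [ 0 -1 -2  0 -2 -3]
  Θ: [ 0  0  0  0  0 -1]
Echelon form has 4 nonzero rows (pivots: m,f,F,k)

4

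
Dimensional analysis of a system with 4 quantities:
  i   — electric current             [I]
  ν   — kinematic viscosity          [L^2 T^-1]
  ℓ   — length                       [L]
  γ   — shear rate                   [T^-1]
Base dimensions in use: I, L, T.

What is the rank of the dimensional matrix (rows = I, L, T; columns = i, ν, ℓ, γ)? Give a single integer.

Exponent matrix [I,L,T] × [i,ν,ℓ,γ]:
  I: [ 1  0  0  0]
  L: [ 0  2  1  0]
  T: [ 0 -1  0 -1]
Row reduction gives pivot columns i,ν,ℓ; rank = 3

3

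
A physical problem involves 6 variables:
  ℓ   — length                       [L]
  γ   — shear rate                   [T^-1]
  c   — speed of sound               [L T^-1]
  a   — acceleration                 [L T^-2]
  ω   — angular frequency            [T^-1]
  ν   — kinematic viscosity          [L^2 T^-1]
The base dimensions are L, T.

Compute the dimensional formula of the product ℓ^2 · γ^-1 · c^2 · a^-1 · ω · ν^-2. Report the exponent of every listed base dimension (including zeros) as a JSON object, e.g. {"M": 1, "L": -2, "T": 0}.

Exponent matrix [L,T] × [ℓ,γ,c,a,ω,ν]:
  L: [ 1  0  1  1  0  2]
  T: [ 0 -1 -1 -2 -1 -1]
  [L]: (2)·1+(-1)·0+(2)·1+(-1)·1+(1)·0+(-2)·2 = -1
  [T]: (2)·0+(-1)·-1+(2)·-1+(-1)·-2+(1)·-1+(-2)·-1 = 2
⇒ L^-1 T^2

{"L": -1, "T": 2}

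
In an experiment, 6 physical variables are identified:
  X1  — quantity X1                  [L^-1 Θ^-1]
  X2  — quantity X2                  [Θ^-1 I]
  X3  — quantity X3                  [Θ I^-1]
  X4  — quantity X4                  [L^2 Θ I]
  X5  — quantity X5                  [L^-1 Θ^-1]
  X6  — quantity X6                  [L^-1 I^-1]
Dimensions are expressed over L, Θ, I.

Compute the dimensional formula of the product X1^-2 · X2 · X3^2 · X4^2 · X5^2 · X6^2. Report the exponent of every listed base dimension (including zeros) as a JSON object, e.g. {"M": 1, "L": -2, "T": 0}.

Dimensional matrix (L×Θ×I by X1×X2×X3×X4×X5×X6):
  L: [-1  0  0  2 -1 -1]
  Θ: [-1 -1  1  1 -1  0]
  I: [ 0  1 -1  1  0 -1]
  [L]: (-2)·-1+(1)·0+(2)·0+(2)·2+(2)·-1+(2)·-1 = 2
  [Θ]: (-2)·-1+(1)·-1+(2)·1+(2)·1+(2)·-1+(2)·0 = 3
  [I]: (-2)·0+(1)·1+(2)·-1+(2)·1+(2)·0+(2)·-1 = -1
⇒ L^2 Θ^3 I^-1

{"L": 2, "Θ": 3, "I": -1}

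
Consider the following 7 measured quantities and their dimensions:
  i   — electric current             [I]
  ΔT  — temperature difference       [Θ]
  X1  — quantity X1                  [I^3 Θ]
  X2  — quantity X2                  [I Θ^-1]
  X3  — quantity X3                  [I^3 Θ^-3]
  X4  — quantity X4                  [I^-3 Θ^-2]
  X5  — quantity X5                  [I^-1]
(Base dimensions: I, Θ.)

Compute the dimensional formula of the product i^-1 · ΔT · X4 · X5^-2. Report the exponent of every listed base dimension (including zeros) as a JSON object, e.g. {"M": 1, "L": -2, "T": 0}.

Dimensional matrix (I×Θ by i×ΔT×X1×X2×X3×X4×X5):
  I: [ 1  0  3  1  3 -3 -1]
  Θ: [ 0  1  1 -1 -3 -2  0]
  [I]: (-1)·1+(1)·0+(1)·-3+(-2)·-1 = -2
  [Θ]: (-1)·0+(1)·1+(1)·-2+(-2)·0 = -1
⇒ I^-2 Θ^-1

{"I": -2, "Θ": -1}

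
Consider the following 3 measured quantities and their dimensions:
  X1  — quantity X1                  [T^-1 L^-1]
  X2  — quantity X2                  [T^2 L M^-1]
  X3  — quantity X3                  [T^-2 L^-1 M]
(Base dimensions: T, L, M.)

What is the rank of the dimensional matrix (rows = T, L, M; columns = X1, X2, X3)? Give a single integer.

Dimensional matrix (T×L×M by X1×X2×X3):
  T: [-1  2 -2]
  L: [-1  1 -1]
  M: [ 0 -1  1]
RREF → pivots at {X1,X2} ⇒ r = 2

2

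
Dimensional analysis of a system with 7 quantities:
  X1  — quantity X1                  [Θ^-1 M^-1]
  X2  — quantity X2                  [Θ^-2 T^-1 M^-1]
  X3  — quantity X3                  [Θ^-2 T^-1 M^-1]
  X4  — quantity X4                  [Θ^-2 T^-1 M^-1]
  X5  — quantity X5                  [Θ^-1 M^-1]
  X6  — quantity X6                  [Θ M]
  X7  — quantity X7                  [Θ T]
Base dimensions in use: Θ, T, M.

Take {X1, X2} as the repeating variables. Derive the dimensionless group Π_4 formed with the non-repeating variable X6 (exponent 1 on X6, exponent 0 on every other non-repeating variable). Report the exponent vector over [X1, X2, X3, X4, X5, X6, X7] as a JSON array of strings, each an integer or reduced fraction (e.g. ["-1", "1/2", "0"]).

["1", "0", "0", "0", "0", "1", "0"]

Exponent matrix [Θ,T,M] × [X1,X2,X3,X4,X5,X6,X7]:
  Θ: [-1 -2 -2 -2 -1  1  1]
  T: [ 0 -1 -1 -1  0  0  1]
  M: [-1 -1 -1 -1 -1  1  0]
RREF → pivots at {X1,X2} ⇒ r = 2
Repeat: X1,X2; free: X3,X4,X5,X6,X7
RREF:
  r0: [   1    0    0    0    1   -1    1]
  r1: [   0    1    1    1    0    0   -1]
  r2: [   0    0    0    0    0    0    0]
Fix exponent of X6 at 1, X3 at 0, X4 at 0, X5 at 0, X7 at 0; solve each RREF row for its pivot's exponent:
  r0: exp(X1) + (-1)·1 = 0 ⇒ exp(X1) = 1
  r1: exp(X2) + (0)·1 = 0 ⇒ exp(X2) = 0
Π_4 = X1 · X6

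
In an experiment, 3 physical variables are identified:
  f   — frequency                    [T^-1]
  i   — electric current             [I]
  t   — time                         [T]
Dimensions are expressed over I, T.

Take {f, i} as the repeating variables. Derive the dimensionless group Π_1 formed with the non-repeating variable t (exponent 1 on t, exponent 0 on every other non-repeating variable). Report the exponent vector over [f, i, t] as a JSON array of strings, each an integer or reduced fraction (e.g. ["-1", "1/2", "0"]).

Dimensional matrix (I×T by f×i×t):
  I: [ 0  1  0]
  T: [-1  0  1]
Row reduction gives pivot columns f,i; rank = 2
Repeat: f,i; free: t
RREF:
  r0: [   1    0   -1]
  r1: [   0    1    0]
Fix exponent of t at 1; solve each RREF row for its pivot's exponent:
  r0: exp(f) + (-1)·1 = 0 ⇒ exp(f) = 1
  r1: exp(i) + (0)·1 = 0 ⇒ exp(i) = 0
Π_1 = f · t

["1", "0", "1"]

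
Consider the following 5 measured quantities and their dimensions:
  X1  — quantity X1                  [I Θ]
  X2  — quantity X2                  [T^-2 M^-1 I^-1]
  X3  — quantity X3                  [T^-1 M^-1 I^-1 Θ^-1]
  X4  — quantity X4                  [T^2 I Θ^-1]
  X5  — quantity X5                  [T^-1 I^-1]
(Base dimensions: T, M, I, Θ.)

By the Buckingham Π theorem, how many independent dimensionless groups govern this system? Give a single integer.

Dimensional matrix (T×M×I×Θ by X1×X2×X3×X4×X5):
  T: [ 0 -2 -1  2 -1]
  M: [ 0 -1 -1  0  0]
  I: [ 1 -1 -1  1 -1]
  Θ: [ 1  0 -1 -1  0]
Row reduction gives pivot columns X1,X2,X3; rank = 3
5 vars − rank 3 = 2 Π groups

2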